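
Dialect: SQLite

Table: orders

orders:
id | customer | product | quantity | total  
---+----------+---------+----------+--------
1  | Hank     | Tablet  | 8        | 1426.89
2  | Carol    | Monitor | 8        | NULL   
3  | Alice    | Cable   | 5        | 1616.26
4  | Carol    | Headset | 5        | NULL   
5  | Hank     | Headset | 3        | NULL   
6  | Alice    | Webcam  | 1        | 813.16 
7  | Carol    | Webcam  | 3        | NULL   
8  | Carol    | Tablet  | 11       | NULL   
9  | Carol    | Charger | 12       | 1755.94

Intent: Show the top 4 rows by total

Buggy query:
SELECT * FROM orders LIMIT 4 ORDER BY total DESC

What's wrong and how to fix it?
Bug: ORDER BY cannot follow LIMIT; LIMIT is the final clause

Fix: Sort with ORDER BY, then apply LIMIT

Corrected query:
SELECT * FROM orders ORDER BY total DESC LIMIT 4

Result:
id | customer | product | quantity | total  
---+----------+---------+----------+--------
9  | Carol    | Charger | 12       | 1755.94
3  | Alice    | Cable   | 5        | 1616.26
1  | Hank     | Tablet  | 8        | 1426.89
6  | Alice    | Webcam  | 1        | 813.16 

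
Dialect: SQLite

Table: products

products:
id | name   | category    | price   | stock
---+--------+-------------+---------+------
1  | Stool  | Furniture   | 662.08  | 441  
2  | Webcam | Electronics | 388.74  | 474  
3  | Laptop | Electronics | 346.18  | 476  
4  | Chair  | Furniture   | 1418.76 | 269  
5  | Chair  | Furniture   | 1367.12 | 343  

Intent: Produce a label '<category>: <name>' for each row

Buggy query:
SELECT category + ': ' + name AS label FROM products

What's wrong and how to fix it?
Bug: '+' is numeric addition; on text columns SQLite converts them to 0 instead of concatenating

Fix: Use the || operator for string concatenation

Corrected query:
SELECT category || ': ' || name AS label FROM products

Result:
label              
-------------------
Furniture: Stool   
Electronics: Webcam
Electronics: Laptop
Furniture: Chair   
Furniture: Chair   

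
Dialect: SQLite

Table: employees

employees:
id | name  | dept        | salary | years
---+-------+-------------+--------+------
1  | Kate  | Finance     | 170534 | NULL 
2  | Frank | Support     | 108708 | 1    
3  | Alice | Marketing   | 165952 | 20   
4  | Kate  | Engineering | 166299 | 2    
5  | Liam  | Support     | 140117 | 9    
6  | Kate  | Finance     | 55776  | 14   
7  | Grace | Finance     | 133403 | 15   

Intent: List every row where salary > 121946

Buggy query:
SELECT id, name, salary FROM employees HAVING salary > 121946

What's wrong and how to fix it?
Bug: This is a non-aggregate query (no GROUP BY, no aggregates), so in SQLite the HAVING clause is invalid here; a row-level condition belongs in WHERE

Fix: Use WHERE for row-level filtering

Corrected query:
SELECT id, name, salary FROM employees WHERE salary > 121946

Result:
id | name  | salary
---+-------+-------
1  | Kate  | 170534
3  | Alice | 165952
4  | Kate  | 166299
5  | Liam  | 140117
7  | Grace | 133403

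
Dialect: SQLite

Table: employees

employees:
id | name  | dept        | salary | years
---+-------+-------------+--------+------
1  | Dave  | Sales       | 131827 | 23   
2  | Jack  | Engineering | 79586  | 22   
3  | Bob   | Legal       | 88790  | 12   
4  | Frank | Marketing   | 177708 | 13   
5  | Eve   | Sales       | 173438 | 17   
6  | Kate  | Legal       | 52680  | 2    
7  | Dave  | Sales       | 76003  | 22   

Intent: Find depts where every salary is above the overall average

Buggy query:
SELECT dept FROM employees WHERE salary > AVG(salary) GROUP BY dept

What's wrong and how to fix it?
Bug: WHERE evaluates per row before aggregation, so AVG() is unavailable

Fix: Use a subquery for AVG and a HAVING MIN(...) filter so the condition holds for every row in the group

Corrected query:
SELECT dept FROM employees GROUP BY dept HAVING MIN(salary) > (SELECT AVG(salary) FROM employees)

Result:
dept     
---------
Marketing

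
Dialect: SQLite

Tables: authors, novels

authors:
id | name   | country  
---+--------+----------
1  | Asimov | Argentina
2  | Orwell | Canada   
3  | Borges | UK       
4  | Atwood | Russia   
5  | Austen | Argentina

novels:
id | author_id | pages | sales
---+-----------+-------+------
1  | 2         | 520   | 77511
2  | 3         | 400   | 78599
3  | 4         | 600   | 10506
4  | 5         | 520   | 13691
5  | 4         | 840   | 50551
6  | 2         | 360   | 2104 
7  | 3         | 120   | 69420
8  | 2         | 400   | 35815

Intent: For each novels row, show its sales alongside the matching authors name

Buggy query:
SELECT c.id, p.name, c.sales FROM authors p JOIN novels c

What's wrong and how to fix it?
Bug: Missing join condition: each novels row is matched to all authors rows instead of just its own

Fix: Specify the join condition linking the foreign key to the parent id

Corrected query:
SELECT c.id, p.name, c.sales FROM authors p JOIN novels c ON c.author_id = p.id

Result:
id | name   | sales
---+--------+------
1  | Orwell | 77511
2  | Borges | 78599
3  | Atwood | 10506
4  | Austen | 13691
5  | Atwood | 50551
6  | Orwell | 2104 
7  | Borges | 69420
8  | Orwell | 35815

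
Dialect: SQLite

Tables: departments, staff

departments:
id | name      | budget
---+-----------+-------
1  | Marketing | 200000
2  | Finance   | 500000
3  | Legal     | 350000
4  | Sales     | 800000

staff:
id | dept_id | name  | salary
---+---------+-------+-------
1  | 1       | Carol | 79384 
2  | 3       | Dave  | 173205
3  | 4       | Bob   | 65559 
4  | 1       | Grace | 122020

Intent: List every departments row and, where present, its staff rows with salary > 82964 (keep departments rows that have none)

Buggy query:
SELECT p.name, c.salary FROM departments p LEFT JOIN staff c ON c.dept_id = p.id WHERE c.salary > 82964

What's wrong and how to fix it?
Bug: A WHERE condition on the right-hand table after LEFT JOIN drops unmatched parents

Fix: Move the right-table condition into the ON clause so unmatched parents are kept

Corrected query:
SELECT p.name, c.salary FROM departments p LEFT JOIN staff c ON c.dept_id = p.id AND c.salary > 82964

Result:
name      | salary
----------+-------
Marketing | 122020
Finance   | NULL  
Legal     | 173205
Sales     | NULL  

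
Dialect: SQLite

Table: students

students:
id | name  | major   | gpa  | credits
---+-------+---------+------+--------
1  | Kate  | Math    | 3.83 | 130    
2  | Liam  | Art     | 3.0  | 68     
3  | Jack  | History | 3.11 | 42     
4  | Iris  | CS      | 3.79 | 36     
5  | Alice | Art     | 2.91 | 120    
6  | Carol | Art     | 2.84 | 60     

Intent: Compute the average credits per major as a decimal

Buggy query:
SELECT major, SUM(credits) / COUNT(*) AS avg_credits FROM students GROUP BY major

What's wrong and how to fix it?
Bug: Both operands are integers, so '/' performs integer division and truncates

Fix: Cast one side to REAL so the division keeps the fractional part

Corrected query:
SELECT major, SUM(credits) * 1.0 / COUNT(*) AS avg_credits FROM students GROUP BY major

Result:
major   | avg_credits
--------+------------
Art     | 82.666667  
CS      | 36         
History | 42         
Math    | 130        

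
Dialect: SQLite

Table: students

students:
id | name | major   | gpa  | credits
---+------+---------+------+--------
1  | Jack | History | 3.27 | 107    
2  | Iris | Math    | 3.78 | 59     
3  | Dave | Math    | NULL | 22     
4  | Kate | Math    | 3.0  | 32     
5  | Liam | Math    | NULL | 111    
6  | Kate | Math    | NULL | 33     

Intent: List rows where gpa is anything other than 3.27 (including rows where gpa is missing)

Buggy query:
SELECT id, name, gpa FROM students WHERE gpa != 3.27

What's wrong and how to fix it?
Bug: Inequality against NULL is unknown, not true; rows with NULL are dropped

Fix: Add an explicit OR gpa IS NULL to include the missing-value rows

Corrected query:
SELECT id, name, gpa FROM students WHERE gpa != 3.27 OR gpa IS NULL

Result:
id | name | gpa 
---+------+-----
2  | Iris | 3.78
3  | Dave | NULL
4  | Kate | 3   
5  | Liam | NULL
6  | Kate | NULL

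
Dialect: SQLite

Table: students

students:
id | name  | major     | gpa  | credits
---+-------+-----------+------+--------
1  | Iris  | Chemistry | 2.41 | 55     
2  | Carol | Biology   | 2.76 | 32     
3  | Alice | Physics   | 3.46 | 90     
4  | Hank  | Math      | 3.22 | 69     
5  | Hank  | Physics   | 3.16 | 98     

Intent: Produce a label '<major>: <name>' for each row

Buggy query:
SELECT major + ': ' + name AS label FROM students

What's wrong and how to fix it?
Bug: '+' is numeric addition; on text columns SQLite converts them to 0 instead of concatenating

Fix: Replace + with || to concatenate text

Corrected query:
SELECT major || ': ' || name AS label FROM students

Result:
label          
---------------
Chemistry: Iris
Biology: Carol 
Physics: Alice 
Math: Hank     
Physics: Hank  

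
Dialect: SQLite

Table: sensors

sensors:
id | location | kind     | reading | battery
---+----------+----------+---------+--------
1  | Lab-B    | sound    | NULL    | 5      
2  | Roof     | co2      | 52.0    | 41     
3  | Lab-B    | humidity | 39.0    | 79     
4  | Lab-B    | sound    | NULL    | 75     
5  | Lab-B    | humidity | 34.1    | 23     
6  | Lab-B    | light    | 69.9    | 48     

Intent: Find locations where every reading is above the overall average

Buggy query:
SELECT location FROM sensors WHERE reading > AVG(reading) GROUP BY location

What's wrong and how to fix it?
Bug: AVG() is an aggregate; it can't sit directly in WHERE

Fix: Use a subquery for AVG and a HAVING MIN(...) filter so the condition holds for every row in the group

Corrected query:
SELECT location FROM sensors GROUP BY location HAVING MIN(reading) > (SELECT AVG(reading) FROM sensors)

Result:
location
--------
Roof    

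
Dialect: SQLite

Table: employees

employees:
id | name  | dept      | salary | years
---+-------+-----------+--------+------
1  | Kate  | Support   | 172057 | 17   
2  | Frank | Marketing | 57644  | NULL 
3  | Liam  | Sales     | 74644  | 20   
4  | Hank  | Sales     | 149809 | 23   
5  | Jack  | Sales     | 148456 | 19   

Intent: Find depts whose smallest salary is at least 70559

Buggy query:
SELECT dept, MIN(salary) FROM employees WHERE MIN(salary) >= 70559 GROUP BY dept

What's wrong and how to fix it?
Bug: MIN() in WHERE is a misuse of aggregate

Fix: Use HAVING for the per-group MIN condition

Corrected query:
SELECT dept, MIN(salary) FROM employees GROUP BY dept HAVING MIN(salary) >= 70559

Result:
dept    | MIN(salary)
--------+------------
Sales   | 74644      
Support | 172057     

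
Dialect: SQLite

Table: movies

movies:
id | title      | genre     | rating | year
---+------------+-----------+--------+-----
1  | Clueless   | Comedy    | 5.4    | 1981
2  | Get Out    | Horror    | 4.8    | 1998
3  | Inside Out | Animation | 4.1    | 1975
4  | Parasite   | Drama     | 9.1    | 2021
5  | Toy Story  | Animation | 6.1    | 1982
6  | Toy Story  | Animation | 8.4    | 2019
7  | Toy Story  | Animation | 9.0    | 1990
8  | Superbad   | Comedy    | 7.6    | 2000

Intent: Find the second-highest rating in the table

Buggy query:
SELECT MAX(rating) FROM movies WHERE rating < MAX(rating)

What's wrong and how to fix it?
Bug: MAX(rating) on the right of the comparison is an aggregate-in-WHERE error

Fix: Put the inner MAX in a scalar subquery

Corrected query:
SELECT MAX(rating) FROM movies WHERE rating < (SELECT MAX(rating) FROM movies)

Result:
MAX(rating)
-----------
9          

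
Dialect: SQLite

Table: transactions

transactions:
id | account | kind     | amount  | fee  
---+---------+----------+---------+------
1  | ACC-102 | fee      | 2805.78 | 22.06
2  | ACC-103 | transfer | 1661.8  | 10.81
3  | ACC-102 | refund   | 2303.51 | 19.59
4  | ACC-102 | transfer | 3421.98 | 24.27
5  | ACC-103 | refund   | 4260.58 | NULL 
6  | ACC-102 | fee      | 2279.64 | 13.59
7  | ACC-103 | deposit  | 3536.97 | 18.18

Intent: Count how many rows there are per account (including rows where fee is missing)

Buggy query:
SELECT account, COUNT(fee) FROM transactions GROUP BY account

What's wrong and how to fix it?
Bug: COUNT(fee) skips NULLs, so groups with missing fee are undercounted

Fix: Replace COUNT(fee) with COUNT(*)

Corrected query:
SELECT account, COUNT(*) FROM transactions GROUP BY account

Result:
account | COUNT(*)
--------+---------
ACC-102 | 4       
ACC-103 | 3       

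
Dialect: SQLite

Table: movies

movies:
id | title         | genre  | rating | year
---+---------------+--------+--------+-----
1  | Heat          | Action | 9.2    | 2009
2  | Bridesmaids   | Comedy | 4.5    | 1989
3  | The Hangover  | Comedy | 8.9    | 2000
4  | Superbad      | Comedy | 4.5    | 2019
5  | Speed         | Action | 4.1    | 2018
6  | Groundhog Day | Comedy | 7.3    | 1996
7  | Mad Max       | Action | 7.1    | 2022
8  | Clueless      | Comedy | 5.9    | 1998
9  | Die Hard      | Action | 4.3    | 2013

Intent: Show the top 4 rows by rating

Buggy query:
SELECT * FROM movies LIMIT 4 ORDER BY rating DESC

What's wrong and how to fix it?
Bug: LIMIT must come after ORDER BY

Fix: Swap the clauses: ORDER BY first, then LIMIT

Corrected query:
SELECT * FROM movies ORDER BY rating DESC LIMIT 4

Result:
id | title         | genre  | rating | year
---+---------------+--------+--------+-----
1  | Heat          | Action | 9.2    | 2009
3  | The Hangover  | Comedy | 8.9    | 2000
6  | Groundhog Day | Comedy | 7.3    | 1996
7  | Mad Max       | Action | 7.1    | 2022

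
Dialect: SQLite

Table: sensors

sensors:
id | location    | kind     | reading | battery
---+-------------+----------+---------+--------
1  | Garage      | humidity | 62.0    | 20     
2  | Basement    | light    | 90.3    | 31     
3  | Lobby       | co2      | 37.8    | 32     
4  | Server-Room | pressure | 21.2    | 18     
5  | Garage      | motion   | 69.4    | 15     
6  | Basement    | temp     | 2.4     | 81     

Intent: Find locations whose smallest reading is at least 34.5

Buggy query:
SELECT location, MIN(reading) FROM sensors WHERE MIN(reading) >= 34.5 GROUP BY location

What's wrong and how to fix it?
Bug: MIN() in WHERE is a misuse of aggregate

Fix: Use HAVING for the per-group MIN condition

Corrected query:
SELECT location, MIN(reading) FROM sensors GROUP BY location HAVING MIN(reading) >= 34.5

Result:
location | MIN(reading)
---------+-------------
Garage   | 62          
Lobby    | 37.8        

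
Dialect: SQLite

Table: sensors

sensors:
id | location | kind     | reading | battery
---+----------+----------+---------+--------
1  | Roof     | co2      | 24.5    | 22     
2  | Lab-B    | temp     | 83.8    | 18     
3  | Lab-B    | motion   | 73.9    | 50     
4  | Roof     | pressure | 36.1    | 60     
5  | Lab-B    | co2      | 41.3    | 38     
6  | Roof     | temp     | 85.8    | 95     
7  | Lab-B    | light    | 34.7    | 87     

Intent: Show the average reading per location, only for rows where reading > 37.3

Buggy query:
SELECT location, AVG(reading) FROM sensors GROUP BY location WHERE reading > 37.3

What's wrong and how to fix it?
Bug: WHERE cannot follow GROUP BY

Fix: Place WHERE between FROM and GROUP BY

Corrected query:
SELECT location, AVG(reading) FROM sensors WHERE reading > 37.3 GROUP BY location

Result:
location | AVG(reading)
---------+-------------
Lab-B    | 66.333333   
Roof     | 85.8        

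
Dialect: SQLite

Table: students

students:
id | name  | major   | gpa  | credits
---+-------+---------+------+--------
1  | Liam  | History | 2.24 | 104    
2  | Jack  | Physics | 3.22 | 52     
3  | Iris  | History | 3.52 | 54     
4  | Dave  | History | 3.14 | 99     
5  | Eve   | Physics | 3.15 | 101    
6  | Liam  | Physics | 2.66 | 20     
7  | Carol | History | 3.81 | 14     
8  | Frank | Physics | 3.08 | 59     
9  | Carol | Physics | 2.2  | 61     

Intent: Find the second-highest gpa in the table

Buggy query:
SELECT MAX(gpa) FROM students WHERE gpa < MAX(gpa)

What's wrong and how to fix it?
Bug: The inner MAX is an aggregate inside WHERE, which is not allowed

Fix: Compute the overall MAX in a subquery, then take MAX of rows below it

Corrected query:
SELECT MAX(gpa) FROM students WHERE gpa < (SELECT MAX(gpa) FROM students)

Result:
MAX(gpa)
--------
3.52    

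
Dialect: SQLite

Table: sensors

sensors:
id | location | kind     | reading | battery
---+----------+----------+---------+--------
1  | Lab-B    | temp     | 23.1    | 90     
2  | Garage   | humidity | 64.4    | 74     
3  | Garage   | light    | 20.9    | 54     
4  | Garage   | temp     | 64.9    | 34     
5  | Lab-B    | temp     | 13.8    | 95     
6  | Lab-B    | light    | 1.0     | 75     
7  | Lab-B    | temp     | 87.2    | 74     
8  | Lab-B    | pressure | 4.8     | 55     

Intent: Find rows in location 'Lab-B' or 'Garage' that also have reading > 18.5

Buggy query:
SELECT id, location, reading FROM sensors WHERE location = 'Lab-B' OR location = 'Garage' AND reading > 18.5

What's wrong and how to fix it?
Bug: AND binds tighter than OR, so this parses as location = 'Lab-B' OR (location = 'Garage' AND reading > 18.5)

Fix: Add parentheses around the OR so the AND applies to both alternatives

Corrected query:
SELECT id, location, reading FROM sensors WHERE (location = 'Lab-B' OR location = 'Garage') AND reading > 18.5

Result:
id | location | reading
---+----------+--------
1  | Lab-B    | 23.1   
2  | Garage   | 64.4   
3  | Garage   | 20.9   
4  | Garage   | 64.9   
7  | Lab-B    | 87.2   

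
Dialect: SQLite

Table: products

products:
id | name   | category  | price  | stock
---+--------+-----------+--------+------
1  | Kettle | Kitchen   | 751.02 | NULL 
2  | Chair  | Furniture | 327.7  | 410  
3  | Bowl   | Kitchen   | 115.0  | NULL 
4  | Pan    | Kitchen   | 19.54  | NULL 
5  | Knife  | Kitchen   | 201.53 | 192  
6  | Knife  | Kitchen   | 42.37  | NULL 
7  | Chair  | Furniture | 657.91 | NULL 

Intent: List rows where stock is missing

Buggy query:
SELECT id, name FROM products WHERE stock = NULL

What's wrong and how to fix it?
Bug: Comparing to NULL with '=' never matches; NULL = NULL is unknown, not true

Fix: Replace '= NULL' with 'IS NULL'

Corrected query:
SELECT id, name FROM products WHERE stock IS NULL

Result:
id | name  
---+-------
1  | Kettle
3  | Bowl  
4  | Pan   
6  | Knife 
7  | Chair 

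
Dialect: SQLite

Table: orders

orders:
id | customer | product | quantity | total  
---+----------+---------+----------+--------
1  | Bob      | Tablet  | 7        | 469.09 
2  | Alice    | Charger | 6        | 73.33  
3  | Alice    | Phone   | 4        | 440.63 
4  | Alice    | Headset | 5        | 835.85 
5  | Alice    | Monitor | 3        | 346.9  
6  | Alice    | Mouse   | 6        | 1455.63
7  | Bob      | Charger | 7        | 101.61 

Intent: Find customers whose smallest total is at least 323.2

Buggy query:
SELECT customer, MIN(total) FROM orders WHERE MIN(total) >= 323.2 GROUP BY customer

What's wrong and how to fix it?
Bug: Aggregates like MIN are computed per group after WHERE runs

Fix: Use HAVING for the per-group MIN condition

Corrected query:
SELECT customer, MIN(total) FROM orders GROUP BY customer HAVING MIN(total) >= 323.2

Result:
(no rows)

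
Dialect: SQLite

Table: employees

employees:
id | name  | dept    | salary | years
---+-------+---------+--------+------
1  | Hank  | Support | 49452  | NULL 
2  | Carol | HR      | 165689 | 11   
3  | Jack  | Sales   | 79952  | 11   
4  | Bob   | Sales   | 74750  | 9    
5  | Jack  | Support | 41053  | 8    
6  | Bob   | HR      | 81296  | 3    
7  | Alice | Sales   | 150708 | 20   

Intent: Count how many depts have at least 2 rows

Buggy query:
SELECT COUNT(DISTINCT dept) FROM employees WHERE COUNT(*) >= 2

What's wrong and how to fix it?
Bug: WHERE filters individual rows, not groups, so a group-level COUNT is invalid there

Fix: Use a subquery that GROUPs and filters with HAVING, then count its rows

Corrected query:
SELECT COUNT(*) FROM (SELECT dept FROM employees GROUP BY dept HAVING COUNT(*) >= 2)

Result:
COUNT(*)
--------
3       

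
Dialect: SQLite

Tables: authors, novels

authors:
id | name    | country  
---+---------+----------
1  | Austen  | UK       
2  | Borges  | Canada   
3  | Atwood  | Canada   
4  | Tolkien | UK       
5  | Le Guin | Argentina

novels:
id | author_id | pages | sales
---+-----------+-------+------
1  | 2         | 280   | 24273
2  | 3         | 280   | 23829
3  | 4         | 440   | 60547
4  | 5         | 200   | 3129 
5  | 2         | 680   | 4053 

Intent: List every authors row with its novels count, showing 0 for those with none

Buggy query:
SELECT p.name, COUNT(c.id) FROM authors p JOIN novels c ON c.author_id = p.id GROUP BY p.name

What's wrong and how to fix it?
Bug: INNER JOIN drops authors rows that have no matching novels rows

Fix: Use LEFT JOIN so parents without children still appear (COUNT(c.id) gives 0)

Corrected query:
SELECT p.name, COUNT(c.id) FROM authors p LEFT JOIN novels c ON c.author_id = p.id GROUP BY p.name

Result:
name    | COUNT(c.id)
--------+------------
Atwood  | 1          
Austen  | 0          
Borges  | 2          
Le Guin | 1          
Tolkien | 1          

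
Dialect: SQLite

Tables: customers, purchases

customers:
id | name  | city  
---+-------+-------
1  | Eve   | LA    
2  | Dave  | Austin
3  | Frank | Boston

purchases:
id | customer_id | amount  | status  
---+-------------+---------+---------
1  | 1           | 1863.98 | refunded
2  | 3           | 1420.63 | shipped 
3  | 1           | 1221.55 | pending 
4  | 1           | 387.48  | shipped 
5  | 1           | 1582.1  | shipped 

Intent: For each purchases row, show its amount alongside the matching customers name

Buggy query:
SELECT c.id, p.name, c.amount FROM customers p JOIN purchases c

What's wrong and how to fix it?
Bug: JOIN with no ON clause produces a cartesian product; every purchases row pairs with every customers row

Fix: Add ON c.customer_id = p.id to the JOIN

Corrected query:
SELECT c.id, p.name, c.amount FROM customers p JOIN purchases c ON c.customer_id = p.id

Result:
id | name  | amount 
---+-------+--------
1  | Eve   | 1863.98
2  | Frank | 1420.63
3  | Eve   | 1221.55
4  | Eve   | 387.48 
5  | Eve   | 1582.1 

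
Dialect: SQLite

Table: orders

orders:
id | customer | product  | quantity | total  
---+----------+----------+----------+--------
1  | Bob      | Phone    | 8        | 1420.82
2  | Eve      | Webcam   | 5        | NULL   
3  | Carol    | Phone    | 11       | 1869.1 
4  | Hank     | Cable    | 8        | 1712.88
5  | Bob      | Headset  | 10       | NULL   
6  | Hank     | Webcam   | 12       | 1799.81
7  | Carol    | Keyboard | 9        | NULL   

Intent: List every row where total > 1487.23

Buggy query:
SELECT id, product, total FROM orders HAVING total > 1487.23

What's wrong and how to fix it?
Bug: This is a non-aggregate query (no GROUP BY, no aggregates), so in SQLite the HAVING clause is invalid here; a row-level condition belongs in WHERE

Fix: Use WHERE for row-level filtering

Corrected query:
SELECT id, product, total FROM orders WHERE total > 1487.23

Result:
id | product | total  
---+---------+--------
3  | Phone   | 1869.1 
4  | Cable   | 1712.88
6  | Webcam  | 1799.81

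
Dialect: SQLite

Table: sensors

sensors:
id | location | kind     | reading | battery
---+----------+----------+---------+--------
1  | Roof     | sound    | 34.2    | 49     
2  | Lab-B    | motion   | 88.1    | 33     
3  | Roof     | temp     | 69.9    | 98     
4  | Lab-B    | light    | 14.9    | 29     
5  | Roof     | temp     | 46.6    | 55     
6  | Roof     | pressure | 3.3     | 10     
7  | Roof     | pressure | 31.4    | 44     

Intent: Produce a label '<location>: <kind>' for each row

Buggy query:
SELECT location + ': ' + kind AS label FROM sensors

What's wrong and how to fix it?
Bug: '+' is numeric addition; on text columns SQLite converts them to 0 instead of concatenating

Fix: Use the || operator for string concatenation

Corrected query:
SELECT location || ': ' || kind AS label FROM sensors

Result:
label         
--------------
Roof: sound   
Lab-B: motion 
Roof: temp    
Lab-B: light  
Roof: temp    
Roof: pressure
Roof: pressure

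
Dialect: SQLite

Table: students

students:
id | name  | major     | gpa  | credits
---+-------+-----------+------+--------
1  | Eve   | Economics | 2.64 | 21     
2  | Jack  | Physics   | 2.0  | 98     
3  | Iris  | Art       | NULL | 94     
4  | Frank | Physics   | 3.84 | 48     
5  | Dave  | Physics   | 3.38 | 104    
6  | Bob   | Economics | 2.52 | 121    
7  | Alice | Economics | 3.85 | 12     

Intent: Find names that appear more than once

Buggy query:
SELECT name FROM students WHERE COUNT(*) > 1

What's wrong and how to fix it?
Bug: WHERE can't reference COUNT(*); aggregates are computed after WHERE

Fix: Group first, then use HAVING for the count condition

Corrected query:
SELECT name FROM students GROUP BY name HAVING COUNT(*) > 1

Result:
(no rows)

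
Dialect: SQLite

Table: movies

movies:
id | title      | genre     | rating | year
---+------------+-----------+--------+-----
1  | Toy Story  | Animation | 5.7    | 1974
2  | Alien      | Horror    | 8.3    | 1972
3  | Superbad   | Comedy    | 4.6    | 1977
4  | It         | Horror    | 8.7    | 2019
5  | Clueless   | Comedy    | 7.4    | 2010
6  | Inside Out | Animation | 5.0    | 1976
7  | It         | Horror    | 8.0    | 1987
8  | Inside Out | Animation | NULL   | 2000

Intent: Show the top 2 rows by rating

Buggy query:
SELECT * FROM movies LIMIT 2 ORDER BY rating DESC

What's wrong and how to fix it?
Bug: ORDER BY cannot follow LIMIT; LIMIT is the final clause

Fix: Swap the clauses: ORDER BY first, then LIMIT

Corrected query:
SELECT * FROM movies ORDER BY rating DESC LIMIT 2

Result:
id | title | genre  | rating | year
---+-------+--------+--------+-----
4  | It    | Horror | 8.7    | 2019
2  | Alien | Horror | 8.3    | 1972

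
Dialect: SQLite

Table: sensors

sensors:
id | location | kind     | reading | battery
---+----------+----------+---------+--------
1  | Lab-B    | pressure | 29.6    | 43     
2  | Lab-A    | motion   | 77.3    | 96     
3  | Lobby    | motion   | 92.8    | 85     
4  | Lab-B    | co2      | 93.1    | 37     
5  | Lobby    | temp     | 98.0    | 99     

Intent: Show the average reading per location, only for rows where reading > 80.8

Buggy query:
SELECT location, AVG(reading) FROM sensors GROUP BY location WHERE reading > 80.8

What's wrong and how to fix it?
Bug: WHERE cannot follow GROUP BY

Fix: Move the WHERE clause before GROUP BY

Corrected query:
SELECT location, AVG(reading) FROM sensors WHERE reading > 80.8 GROUP BY location

Result:
location | AVG(reading)
---------+-------------
Lab-B    | 93.1        
Lobby    | 95.4        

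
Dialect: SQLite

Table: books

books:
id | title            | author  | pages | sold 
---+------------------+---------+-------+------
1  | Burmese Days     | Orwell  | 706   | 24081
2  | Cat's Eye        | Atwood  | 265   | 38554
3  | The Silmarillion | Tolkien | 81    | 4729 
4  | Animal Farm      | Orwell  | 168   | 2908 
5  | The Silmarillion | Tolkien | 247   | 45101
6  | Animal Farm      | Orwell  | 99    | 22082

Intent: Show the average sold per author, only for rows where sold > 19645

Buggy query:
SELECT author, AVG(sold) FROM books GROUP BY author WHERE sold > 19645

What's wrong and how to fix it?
Bug: Row-level WHERE must come before GROUP BY in the clause order

Fix: Place WHERE between FROM and GROUP BY

Corrected query:
SELECT author, AVG(sold) FROM books WHERE sold > 19645 GROUP BY author

Result:
author  | AVG(sold)
--------+----------
Atwood  | 38554    
Orwell  | 23081.5  
Tolkien | 45101    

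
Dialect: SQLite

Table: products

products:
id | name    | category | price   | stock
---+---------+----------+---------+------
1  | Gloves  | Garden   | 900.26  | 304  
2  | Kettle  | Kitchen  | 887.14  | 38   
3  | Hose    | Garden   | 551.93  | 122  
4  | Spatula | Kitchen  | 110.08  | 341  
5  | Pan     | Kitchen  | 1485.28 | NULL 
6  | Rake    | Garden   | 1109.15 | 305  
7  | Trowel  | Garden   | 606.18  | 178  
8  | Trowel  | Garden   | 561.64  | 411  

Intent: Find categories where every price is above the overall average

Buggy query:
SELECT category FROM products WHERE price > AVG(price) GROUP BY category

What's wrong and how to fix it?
Bug: AVG() is an aggregate; it can't sit directly in WHERE

Fix: Compute the overall average in a scalar subquery and compare each group's MIN against it in HAVING

Corrected query:
SELECT category FROM products GROUP BY category HAVING MIN(price) > (SELECT AVG(price) FROM products)

Result:
(no rows)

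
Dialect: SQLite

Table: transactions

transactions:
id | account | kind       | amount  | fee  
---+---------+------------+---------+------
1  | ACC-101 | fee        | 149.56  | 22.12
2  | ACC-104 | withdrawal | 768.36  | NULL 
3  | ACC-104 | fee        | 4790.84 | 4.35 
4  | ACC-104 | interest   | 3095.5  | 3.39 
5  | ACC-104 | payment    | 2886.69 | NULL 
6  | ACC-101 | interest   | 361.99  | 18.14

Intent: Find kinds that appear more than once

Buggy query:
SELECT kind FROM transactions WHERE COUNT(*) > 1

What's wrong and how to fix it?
Bug: COUNT(*) is an aggregate and cannot be used in WHERE

Fix: GROUP BY kind, then filter groups with HAVING COUNT(*) > 1

Corrected query:
SELECT kind FROM transactions GROUP BY kind HAVING COUNT(*) > 1

Result:
kind    
--------
fee     
interest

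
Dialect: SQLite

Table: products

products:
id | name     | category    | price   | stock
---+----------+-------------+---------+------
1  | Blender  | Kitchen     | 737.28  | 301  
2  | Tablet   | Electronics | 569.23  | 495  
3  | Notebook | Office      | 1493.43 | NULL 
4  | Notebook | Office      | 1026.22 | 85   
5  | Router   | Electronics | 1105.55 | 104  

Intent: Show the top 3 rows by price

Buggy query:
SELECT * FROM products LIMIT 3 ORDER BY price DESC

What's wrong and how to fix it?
Bug: LIMIT must come after ORDER BY

Fix: Sort with ORDER BY, then apply LIMIT

Corrected query:
SELECT * FROM products ORDER BY price DESC LIMIT 3

Result:
id | name     | category    | price   | stock
---+----------+-------------+---------+------
3  | Notebook | Office      | 1493.43 | NULL 
5  | Router   | Electronics | 1105.55 | 104  
4  | Notebook | Office      | 1026.22 | 85   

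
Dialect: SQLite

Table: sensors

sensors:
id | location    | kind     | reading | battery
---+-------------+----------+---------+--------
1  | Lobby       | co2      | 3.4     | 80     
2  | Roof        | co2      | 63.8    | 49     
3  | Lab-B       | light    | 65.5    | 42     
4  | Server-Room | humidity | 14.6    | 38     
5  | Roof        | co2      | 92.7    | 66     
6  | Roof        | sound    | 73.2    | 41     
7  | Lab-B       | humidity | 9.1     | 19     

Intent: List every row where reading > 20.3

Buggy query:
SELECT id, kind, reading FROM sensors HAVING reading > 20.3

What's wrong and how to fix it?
Bug: HAVING filters the output of aggregation, but this query has no GROUP BY and no aggregate functions, so SQLite rejects it (HAVING clause on a non-aggregate query); the condition here is per row

Fix: Replace HAVING with WHERE since the condition applies to individual rows

Corrected query:
SELECT id, kind, reading FROM sensors WHERE reading > 20.3

Result:
id | kind  | reading
---+-------+--------
2  | co2   | 63.8   
3  | light | 65.5   
5  | co2   | 92.7   
6  | sound | 73.2   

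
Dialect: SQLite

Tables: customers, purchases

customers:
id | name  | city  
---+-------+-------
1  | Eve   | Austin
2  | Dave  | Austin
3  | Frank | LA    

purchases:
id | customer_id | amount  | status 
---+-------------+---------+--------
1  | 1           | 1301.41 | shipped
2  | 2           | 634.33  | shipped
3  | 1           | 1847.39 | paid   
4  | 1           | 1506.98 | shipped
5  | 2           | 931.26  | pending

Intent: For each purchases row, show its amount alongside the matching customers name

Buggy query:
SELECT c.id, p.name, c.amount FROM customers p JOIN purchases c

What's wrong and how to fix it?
Bug: JOIN with no ON clause produces a cartesian product; every purchases row pairs with every customers row

Fix: Add ON c.customer_id = p.id to the JOIN

Corrected query:
SELECT c.id, p.name, c.amount FROM customers p JOIN purchases c ON c.customer_id = p.id

Result:
id | name | amount 
---+------+--------
1  | Eve  | 1301.41
2  | Dave | 634.33 
3  | Eve  | 1847.39
4  | Eve  | 1506.98
5  | Dave | 931.26 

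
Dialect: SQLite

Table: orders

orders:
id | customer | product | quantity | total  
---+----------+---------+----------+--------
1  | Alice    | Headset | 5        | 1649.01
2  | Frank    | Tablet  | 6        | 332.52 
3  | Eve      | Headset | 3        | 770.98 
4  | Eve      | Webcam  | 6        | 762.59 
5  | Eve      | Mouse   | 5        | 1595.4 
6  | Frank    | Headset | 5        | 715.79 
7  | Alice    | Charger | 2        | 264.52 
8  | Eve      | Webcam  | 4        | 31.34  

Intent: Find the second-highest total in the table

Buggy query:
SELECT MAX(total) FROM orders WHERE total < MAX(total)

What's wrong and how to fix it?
Bug: MAX(total) on the right of the comparison is an aggregate-in-WHERE error

Fix: Compute the overall MAX in a subquery, then take MAX of rows below it

Corrected query:
SELECT MAX(total) FROM orders WHERE total < (SELECT MAX(total) FROM orders)

Result:
MAX(total)
----------
1595.4    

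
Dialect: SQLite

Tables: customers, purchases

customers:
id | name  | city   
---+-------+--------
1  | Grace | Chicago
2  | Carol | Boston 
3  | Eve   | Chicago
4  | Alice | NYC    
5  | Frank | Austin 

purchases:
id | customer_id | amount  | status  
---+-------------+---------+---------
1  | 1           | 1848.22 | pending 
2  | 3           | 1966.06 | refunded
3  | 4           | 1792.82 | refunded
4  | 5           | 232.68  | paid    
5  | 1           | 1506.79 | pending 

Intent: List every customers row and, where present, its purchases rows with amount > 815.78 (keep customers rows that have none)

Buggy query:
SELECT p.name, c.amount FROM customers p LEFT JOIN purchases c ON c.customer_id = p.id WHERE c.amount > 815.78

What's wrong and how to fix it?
Bug: A WHERE condition on the right-hand table after LEFT JOIN drops unmatched parents

Fix: Put 'c.amount > 815.78' in the JOIN's ON clause instead of WHERE

Corrected query:
SELECT p.name, c.amount FROM customers p LEFT JOIN purchases c ON c.customer_id = p.id AND c.amount > 815.78

Result:
name  | amount 
------+--------
Grace | 1506.79
Grace | 1848.22
Carol | NULL   
Eve   | 1966.06
Alice | 1792.82
Frank | NULL   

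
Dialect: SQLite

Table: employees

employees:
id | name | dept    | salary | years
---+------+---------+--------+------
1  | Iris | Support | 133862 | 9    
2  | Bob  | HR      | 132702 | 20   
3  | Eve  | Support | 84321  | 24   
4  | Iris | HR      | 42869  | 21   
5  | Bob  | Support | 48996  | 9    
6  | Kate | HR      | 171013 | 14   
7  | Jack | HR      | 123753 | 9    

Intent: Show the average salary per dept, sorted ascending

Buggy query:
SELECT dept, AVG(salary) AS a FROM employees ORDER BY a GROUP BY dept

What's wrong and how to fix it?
Bug: GROUP BY must precede ORDER BY

Fix: Move ORDER BY to the end, after GROUP BY

Corrected query:
SELECT dept, AVG(salary) AS a FROM employees GROUP BY dept ORDER BY a

Result:
dept    | a           
--------+-------------
Support | 89059.666667
HR      | 117584.25   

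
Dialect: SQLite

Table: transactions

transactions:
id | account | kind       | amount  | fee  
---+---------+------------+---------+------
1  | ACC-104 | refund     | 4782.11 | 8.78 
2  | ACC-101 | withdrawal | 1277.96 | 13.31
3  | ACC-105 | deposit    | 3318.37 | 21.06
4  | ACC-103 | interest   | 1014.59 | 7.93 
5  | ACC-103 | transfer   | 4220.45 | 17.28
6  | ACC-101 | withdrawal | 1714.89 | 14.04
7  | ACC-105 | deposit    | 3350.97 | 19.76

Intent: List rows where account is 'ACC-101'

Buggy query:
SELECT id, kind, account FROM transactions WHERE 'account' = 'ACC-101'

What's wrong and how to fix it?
Bug: 'account' in single quotes is a string literal, not the column; the comparison is literal-vs-literal and never true

Fix: Reference the column as account without single quotes

Corrected query:
SELECT id, kind, account FROM transactions WHERE account = 'ACC-101'

Result:
id | kind       | account
---+------------+--------
2  | withdrawal | ACC-101
6  | withdrawal | ACC-101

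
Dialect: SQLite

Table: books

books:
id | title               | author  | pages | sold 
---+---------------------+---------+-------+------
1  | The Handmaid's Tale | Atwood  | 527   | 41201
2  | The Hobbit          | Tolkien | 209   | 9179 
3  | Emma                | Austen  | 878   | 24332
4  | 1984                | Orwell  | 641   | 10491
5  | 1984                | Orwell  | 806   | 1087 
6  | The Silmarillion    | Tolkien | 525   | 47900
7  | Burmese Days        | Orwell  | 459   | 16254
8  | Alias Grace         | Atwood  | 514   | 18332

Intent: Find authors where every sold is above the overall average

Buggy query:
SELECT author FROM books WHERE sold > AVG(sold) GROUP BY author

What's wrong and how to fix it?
Bug: WHERE evaluates per row before aggregation, so AVG() is unavailable

Fix: Compute the overall average in a scalar subquery and compare each group's MIN against it in HAVING

Corrected query:
SELECT author FROM books GROUP BY author HAVING MIN(sold) > (SELECT AVG(sold) FROM books)

Result:
author
------
Austen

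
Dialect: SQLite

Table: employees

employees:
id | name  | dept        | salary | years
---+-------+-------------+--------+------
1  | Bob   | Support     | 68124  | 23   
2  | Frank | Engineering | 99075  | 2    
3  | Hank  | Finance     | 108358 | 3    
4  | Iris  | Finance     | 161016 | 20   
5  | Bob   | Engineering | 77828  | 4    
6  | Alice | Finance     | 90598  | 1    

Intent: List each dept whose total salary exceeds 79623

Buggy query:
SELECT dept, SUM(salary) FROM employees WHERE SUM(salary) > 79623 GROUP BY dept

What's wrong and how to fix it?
Bug: WHERE runs before GROUP BY, so aggregates aren't available there

Fix: Move the aggregate condition to a HAVING clause

Corrected query:
SELECT dept, SUM(salary) FROM employees GROUP BY dept HAVING SUM(salary) > 79623

Result:
dept        | SUM(salary)
------------+------------
Engineering | 176903     
Finance     | 359972     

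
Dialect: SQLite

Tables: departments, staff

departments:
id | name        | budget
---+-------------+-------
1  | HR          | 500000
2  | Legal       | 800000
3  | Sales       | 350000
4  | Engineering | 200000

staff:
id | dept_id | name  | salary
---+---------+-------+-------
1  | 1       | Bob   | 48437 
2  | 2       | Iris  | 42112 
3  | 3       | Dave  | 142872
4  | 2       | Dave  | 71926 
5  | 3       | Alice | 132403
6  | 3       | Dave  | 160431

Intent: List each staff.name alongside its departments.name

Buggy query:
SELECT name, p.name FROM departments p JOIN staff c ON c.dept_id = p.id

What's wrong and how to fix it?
Bug: 'name' exists in both joined tables, so the database can't tell which one is meant

Fix: Prefix ambiguous columns with the table alias

Corrected query:
SELECT c.name, p.name FROM departments p JOIN staff c ON c.dept_id = p.id

Result:
name  | name 
------+------
Bob   | HR   
Iris  | Legal
Dave  | Sales
Dave  | Legal
Alice | Sales
Dave  | Sales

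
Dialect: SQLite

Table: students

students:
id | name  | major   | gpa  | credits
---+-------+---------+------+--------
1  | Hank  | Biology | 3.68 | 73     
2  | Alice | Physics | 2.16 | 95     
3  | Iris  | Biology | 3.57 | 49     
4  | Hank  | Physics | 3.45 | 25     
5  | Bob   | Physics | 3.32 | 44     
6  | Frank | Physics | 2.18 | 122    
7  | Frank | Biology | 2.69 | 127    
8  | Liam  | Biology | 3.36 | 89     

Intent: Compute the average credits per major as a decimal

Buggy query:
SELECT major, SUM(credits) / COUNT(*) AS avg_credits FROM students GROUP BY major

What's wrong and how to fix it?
Bug: SUM(credits) and COUNT(*) are both integers; the division truncates the fractional part

Fix: Multiply by 1.0 (or CAST to REAL) to force floating-point division

Corrected query:
SELECT major, SUM(credits) * 1.0 / COUNT(*) AS avg_credits FROM students GROUP BY major

Result:
major   | avg_credits
--------+------------
Biology | 84.5       
Physics | 71.5       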